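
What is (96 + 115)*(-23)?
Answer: -4853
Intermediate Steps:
(96 + 115)*(-23) = 211*(-23) = -4853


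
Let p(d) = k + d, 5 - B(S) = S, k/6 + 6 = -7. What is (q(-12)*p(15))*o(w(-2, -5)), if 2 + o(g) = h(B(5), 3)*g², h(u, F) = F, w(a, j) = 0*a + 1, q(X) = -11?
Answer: 693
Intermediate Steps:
k = -78 (k = -36 + 6*(-7) = -36 - 42 = -78)
B(S) = 5 - S
w(a, j) = 1 (w(a, j) = 0 + 1 = 1)
o(g) = -2 + 3*g²
p(d) = -78 + d
(q(-12)*p(15))*o(w(-2, -5)) = (-11*(-78 + 15))*(-2 + 3*1²) = (-11*(-63))*(-2 + 3*1) = 693*(-2 + 3) = 693*1 = 693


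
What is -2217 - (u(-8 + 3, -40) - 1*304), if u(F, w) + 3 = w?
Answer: -1870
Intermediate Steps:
u(F, w) = -3 + w
-2217 - (u(-8 + 3, -40) - 1*304) = -2217 - ((-3 - 40) - 1*304) = -2217 - (-43 - 304) = -2217 - 1*(-347) = -2217 + 347 = -1870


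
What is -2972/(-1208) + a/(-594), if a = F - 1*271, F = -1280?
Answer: 6892/1359 ≈ 5.0714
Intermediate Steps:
a = -1551 (a = -1280 - 1*271 = -1280 - 271 = -1551)
-2972/(-1208) + a/(-594) = -2972/(-1208) - 1551/(-594) = -2972*(-1/1208) - 1551*(-1/594) = 743/302 + 47/18 = 6892/1359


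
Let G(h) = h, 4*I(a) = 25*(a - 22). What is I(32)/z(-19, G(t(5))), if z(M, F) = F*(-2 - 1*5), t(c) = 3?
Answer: -125/42 ≈ -2.9762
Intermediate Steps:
I(a) = -275/2 + 25*a/4 (I(a) = (25*(a - 22))/4 = (25*(-22 + a))/4 = (-550 + 25*a)/4 = -275/2 + 25*a/4)
z(M, F) = -7*F (z(M, F) = F*(-2 - 5) = F*(-7) = -7*F)
I(32)/z(-19, G(t(5))) = (-275/2 + (25/4)*32)/((-7*3)) = (-275/2 + 200)/(-21) = (125/2)*(-1/21) = -125/42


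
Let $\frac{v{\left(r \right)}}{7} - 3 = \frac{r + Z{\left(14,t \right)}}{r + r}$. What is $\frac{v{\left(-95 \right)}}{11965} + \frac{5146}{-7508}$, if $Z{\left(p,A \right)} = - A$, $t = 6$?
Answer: $- \frac{1457924253}{2133538975} \approx -0.68334$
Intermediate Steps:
$v{\left(r \right)} = 21 + \frac{7 \left(-6 + r\right)}{2 r}$ ($v{\left(r \right)} = 21 + 7 \frac{r - 6}{r + r} = 21 + 7 \frac{r - 6}{2 r} = 21 + 7 \left(-6 + r\right) \frac{1}{2 r} = 21 + 7 \frac{-6 + r}{2 r} = 21 + \frac{7 \left(-6 + r\right)}{2 r}$)
$\frac{v{\left(-95 \right)}}{11965} + \frac{5146}{-7508} = \frac{\frac{49}{2} - \frac{21}{-95}}{11965} + \frac{5146}{-7508} = \left(\frac{49}{2} - - \frac{21}{95}\right) \frac{1}{11965} + 5146 \left(- \frac{1}{7508}\right) = \left(\frac{49}{2} + \frac{21}{95}\right) \frac{1}{11965} - \frac{2573}{3754} = \frac{4697}{190} \cdot \frac{1}{11965} - \frac{2573}{3754} = \frac{4697}{2273350} - \frac{2573}{3754} = - \frac{1457924253}{2133538975}$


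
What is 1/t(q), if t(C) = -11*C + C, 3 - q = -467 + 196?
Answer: -1/2740 ≈ -0.00036496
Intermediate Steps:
q = 274 (q = 3 - (-467 + 196) = 3 - 1*(-271) = 3 + 271 = 274)
t(C) = -10*C
1/t(q) = 1/(-10*274) = 1/(-2740) = -1/2740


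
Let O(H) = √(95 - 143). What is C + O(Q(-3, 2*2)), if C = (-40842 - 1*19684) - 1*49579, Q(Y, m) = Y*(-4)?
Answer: -110105 + 4*I*√3 ≈ -1.1011e+5 + 6.9282*I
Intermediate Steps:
Q(Y, m) = -4*Y
O(H) = 4*I*√3 (O(H) = √(-48) = 4*I*√3)
C = -110105 (C = (-40842 - 19684) - 49579 = -60526 - 49579 = -110105)
C + O(Q(-3, 2*2)) = -110105 + 4*I*√3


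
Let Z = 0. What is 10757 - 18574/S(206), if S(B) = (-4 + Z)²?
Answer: 76769/8 ≈ 9596.1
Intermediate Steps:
S(B) = 16 (S(B) = (-4 + 0)² = (-4)² = 16)
10757 - 18574/S(206) = 10757 - 18574/16 = 10757 - 18574*1/16 = 10757 - 9287/8 = 76769/8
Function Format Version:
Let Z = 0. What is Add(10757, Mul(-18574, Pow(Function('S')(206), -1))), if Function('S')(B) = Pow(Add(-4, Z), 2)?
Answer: Rational(76769, 8) ≈ 9596.1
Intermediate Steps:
Function('S')(B) = 16 (Function('S')(B) = Pow(Add(-4, 0), 2) = Pow(-4, 2) = 16)
Add(10757, Mul(-18574, Pow(Function('S')(206), -1))) = Add(10757, Mul(-18574, Pow(16, -1))) = Add(10757, Mul(-18574, Rational(1, 16))) = Add(10757, Rational(-9287, 8)) = Rational(76769, 8)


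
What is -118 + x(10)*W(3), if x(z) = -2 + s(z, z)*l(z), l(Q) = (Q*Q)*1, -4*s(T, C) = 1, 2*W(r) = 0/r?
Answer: -118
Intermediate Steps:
W(r) = 0 (W(r) = (0/r)/2 = (1/2)*0 = 0)
s(T, C) = -1/4 (s(T, C) = -1/4*1 = -1/4)
l(Q) = Q**2 (l(Q) = Q**2*1 = Q**2)
x(z) = -2 - z**2/4
-118 + x(10)*W(3) = -118 + (-2 - 1/4*10**2)*0 = -118 + (-2 - 1/4*100)*0 = -118 + (-2 - 25)*0 = -118 - 27*0 = -118 + 0 = -118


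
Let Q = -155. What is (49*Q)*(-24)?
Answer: 182280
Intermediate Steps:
(49*Q)*(-24) = (49*(-155))*(-24) = -7595*(-24) = 182280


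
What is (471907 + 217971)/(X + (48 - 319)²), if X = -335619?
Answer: -49277/18727 ≈ -2.6313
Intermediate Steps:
(471907 + 217971)/(X + (48 - 319)²) = (471907 + 217971)/(-335619 + (48 - 319)²) = 689878/(-335619 + (-271)²) = 689878/(-335619 + 73441) = 689878/(-262178) = 689878*(-1/262178) = -49277/18727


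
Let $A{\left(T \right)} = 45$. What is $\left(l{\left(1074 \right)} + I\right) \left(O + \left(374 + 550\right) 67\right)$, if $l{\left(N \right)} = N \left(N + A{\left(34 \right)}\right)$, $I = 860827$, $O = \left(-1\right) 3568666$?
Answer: $-7233154773814$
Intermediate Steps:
$O = -3568666$
$l{\left(N \right)} = N \left(45 + N\right)$ ($l{\left(N \right)} = N \left(N + 45\right) = N \left(45 + N\right)$)
$\left(l{\left(1074 \right)} + I\right) \left(O + \left(374 + 550\right) 67\right) = \left(1074 \left(45 + 1074\right) + 860827\right) \left(-3568666 + \left(374 + 550\right) 67\right) = \left(1074 \cdot 1119 + 860827\right) \left(-3568666 + 924 \cdot 67\right) = \left(1201806 + 860827\right) \left(-3568666 + 61908\right) = 2062633 \left(-3506758\right) = -7233154773814$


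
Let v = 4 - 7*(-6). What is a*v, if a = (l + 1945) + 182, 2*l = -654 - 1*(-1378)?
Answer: 114494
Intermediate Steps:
l = 362 (l = (-654 - 1*(-1378))/2 = (-654 + 1378)/2 = (½)*724 = 362)
v = 46 (v = 4 + 42 = 46)
a = 2489 (a = (362 + 1945) + 182 = 2307 + 182 = 2489)
a*v = 2489*46 = 114494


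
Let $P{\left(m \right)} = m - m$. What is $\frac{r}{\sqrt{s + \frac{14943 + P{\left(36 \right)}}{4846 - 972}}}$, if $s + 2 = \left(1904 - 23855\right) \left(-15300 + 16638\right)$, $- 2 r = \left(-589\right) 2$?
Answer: $- \frac{589 i \sqrt{440787863696258}}{113781069617} \approx - 0.10868 i$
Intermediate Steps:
$P{\left(m \right)} = 0$
$r = 589$ ($r = - \frac{\left(-589\right) 2}{2} = \left(- \frac{1}{2}\right) \left(-1178\right) = 589$)
$s = -29370440$ ($s = -2 + \left(1904 - 23855\right) \left(-15300 + 16638\right) = -2 - 29370438 = -29370440$)
$\frac{r}{\sqrt{s + \frac{14943 + P{\left(36 \right)}}{4846 - 972}}} = \frac{589}{\sqrt{-29370440 + \frac{14943 + 0}{4846 - 972}}} = \frac{589}{\sqrt{-29370440 + \frac{14943}{3874}}} = \frac{589}{\sqrt{- \frac{113781069617}{3874}}} = \frac{589}{\frac{1}{3874} i \sqrt{440787863696258}} = 589 \left(- \frac{i \sqrt{440787863696258}}{113781069617}\right) = - \frac{589 i \sqrt{440787863696258}}{113781069617}$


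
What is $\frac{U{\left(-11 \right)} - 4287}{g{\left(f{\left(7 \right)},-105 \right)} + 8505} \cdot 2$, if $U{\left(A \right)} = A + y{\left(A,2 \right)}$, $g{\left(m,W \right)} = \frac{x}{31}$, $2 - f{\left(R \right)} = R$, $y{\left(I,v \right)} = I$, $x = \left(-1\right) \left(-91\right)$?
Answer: $- \frac{133579}{131873} \approx -1.0129$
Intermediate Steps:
$x = 91$
$f{\left(R \right)} = 2 - R$
$g{\left(m,W \right)} = \frac{91}{31}$
$U{\left(A \right)} = 2 A$ ($U{\left(A \right)} = A + A = 2 A$)
$\frac{U{\left(-11 \right)} - 4287}{g{\left(f{\left(7 \right)},-105 \right)} + 8505} \cdot 2 = \frac{2 \left(-11\right) - 4287}{\frac{91}{31} + 8505} \cdot 2 = \frac{-22 - 4287}{\frac{263746}{31}} \cdot 2 = \left(-4309\right) \frac{31}{263746} \cdot 2 = \left(- \frac{133579}{263746}\right) 2 = - \frac{133579}{131873}$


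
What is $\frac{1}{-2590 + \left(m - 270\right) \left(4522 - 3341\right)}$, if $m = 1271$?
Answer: $\frac{1}{1179591} \approx 8.4775 \cdot 10^{-7}$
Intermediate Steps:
$\frac{1}{-2590 + \left(m - 270\right) \left(4522 - 3341\right)} = \frac{1}{-2590 + \left(1271 - 270\right) \left(4522 - 3341\right)} = \frac{1}{-2590 + 1001 \cdot 1181} = \frac{1}{-2590 + 1182181} = \frac{1}{1179591}$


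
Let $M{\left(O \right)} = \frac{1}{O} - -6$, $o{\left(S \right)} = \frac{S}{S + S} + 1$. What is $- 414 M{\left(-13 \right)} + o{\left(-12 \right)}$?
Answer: $- \frac{63717}{26} \approx -2450.7$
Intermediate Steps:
$o{\left(S \right)} = \frac{3}{2}$ ($o{\left(S \right)} = \frac{S}{2 S} + 1 = S \frac{1}{2 S} + 1 = \frac{1}{2} + 1 = \frac{3}{2}$)
$M{\left(O \right)} = 6 + \frac{1}{O}$ ($M{\left(O \right)} = \frac{1}{O} + 6 = 6 + \frac{1}{O}$)
$- 414 M{\left(-13 \right)} + o{\left(-12 \right)} = - 414 \left(6 + \frac{1}{-13}\right) + \frac{3}{2} = - 414 \left(6 - \frac{1}{13}\right) + \frac{3}{2} = \left(-414\right) \frac{77}{13} + \frac{3}{2} = - \frac{31878}{13} + \frac{3}{2} = - \frac{63717}{26}$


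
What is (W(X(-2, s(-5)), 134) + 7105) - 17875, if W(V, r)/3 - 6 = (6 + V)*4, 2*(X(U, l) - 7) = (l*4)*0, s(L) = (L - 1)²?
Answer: -10596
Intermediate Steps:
s(L) = (-1 + L)²
X(U, l) = 7 (X(U, l) = 7 + ((l*4)*0)/2 = 7 + ((4*l)*0)/2 = 7 + (½)*0 = 7 + 0 = 7)
W(V, r) = 90 + 12*V (W(V, r) = 18 + 3*((6 + V)*4) = 18 + 3*(24 + 4*V) = 18 + (72 + 12*V) = 90 + 12*V)
(W(X(-2, s(-5)), 134) + 7105) - 17875 = ((90 + 12*7) + 7105) - 17875 = ((90 + 84) + 7105) - 17875 = (174 + 7105) - 17875 = 7279 - 17875 = -10596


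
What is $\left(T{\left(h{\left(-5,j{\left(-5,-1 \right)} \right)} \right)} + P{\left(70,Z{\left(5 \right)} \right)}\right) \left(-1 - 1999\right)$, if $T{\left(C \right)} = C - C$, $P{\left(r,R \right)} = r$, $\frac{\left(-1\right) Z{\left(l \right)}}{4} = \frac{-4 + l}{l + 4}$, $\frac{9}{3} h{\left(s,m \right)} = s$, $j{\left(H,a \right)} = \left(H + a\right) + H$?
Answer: $-140000$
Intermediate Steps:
$j{\left(H,a \right)} = a + 2 H$
$h{\left(s,m \right)} = \frac{s}{3}$
$Z{\left(l \right)} = - \frac{4 \left(-4 + l\right)}{4 + l}$ ($Z{\left(l \right)} = - 4 \frac{-4 + l}{l + 4} = - 4 \frac{-4 + l}{4 + l} = - \frac{4 \left(-4 + l\right)}{4 + l}$)
$T{\left(C \right)} = 0$
$\left(T{\left(h{\left(-5,j{\left(-5,-1 \right)} \right)} \right)} + P{\left(70,Z{\left(5 \right)} \right)}\right) \left(-1 - 1999\right) = \left(0 + 70\right) \left(-1 - 1999\right) = 70 \left(-2000\right) = -140000$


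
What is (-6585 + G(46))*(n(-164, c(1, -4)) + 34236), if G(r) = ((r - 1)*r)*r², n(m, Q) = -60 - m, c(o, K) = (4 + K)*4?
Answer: 150187191900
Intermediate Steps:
c(o, K) = 16 + 4*K
G(r) = r³*(-1 + r) (G(r) = ((-1 + r)*r)*r² = (r*(-1 + r))*r² = r³*(-1 + r))
(-6585 + G(46))*(n(-164, c(1, -4)) + 34236) = (-6585 + 46³*(-1 + 46))*((-60 - 1*(-164)) + 34236) = (-6585 + 97336*45)*((-60 + 164) + 34236) = (-6585 + 4380120)*(104 + 34236) = 4373535*34340 = 150187191900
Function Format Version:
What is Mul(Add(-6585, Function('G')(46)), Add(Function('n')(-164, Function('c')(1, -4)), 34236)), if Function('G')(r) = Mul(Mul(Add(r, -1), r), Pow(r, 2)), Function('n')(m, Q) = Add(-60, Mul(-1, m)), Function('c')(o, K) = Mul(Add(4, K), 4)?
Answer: 150187191900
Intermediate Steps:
Function('c')(o, K) = Add(16, Mul(4, K))
Function('G')(r) = Mul(Pow(r, 3), Add(-1, r)) (Function('G')(r) = Mul(Mul(Add(-1, r), r), Pow(r, 2)) = Mul(Mul(r, Add(-1, r)), Pow(r, 2)) = Mul(Pow(r, 3), Add(-1, r)))
Mul(Add(-6585, Function('G')(46)), Add(Function('n')(-164, Function('c')(1, -4)), 34236)) = Mul(Add(-6585, Mul(Pow(46, 3), Add(-1, 46))), Add(Add(-60, Mul(-1, -164)), 34236)) = Mul(Add(-6585, Mul(97336, 45)), Add(Add(-60, 164), 34236)) = Mul(Add(-6585, 4380120), Add(104, 34236)) = Mul(4373535, 34340) = 150187191900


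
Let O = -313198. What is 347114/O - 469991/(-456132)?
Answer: -5564780915/71429815068 ≈ -0.077906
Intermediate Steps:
347114/O - 469991/(-456132) = 347114/(-313198) - 469991/(-456132) = 347114*(-1/313198) - 469991*(-1/456132) = -173557/156599 + 469991/456132 = -5564780915/71429815068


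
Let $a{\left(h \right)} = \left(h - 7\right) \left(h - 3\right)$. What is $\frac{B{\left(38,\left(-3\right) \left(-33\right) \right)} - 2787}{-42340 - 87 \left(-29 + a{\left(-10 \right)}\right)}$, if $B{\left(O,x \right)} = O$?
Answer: $\frac{2749}{59044} \approx 0.046558$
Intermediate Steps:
$a{\left(h \right)} = \left(-7 + h\right) \left(-3 + h\right)$
$\frac{B{\left(38,\left(-3\right) \left(-33\right) \right)} - 2787}{-42340 - 87 \left(-29 + a{\left(-10 \right)}\right)} = \frac{38 - 2787}{-42340 - 87 \left(-29 + \left(21 + \left(-10\right)^{2} - -100\right)\right)} = - \frac{2749}{-42340 - 87 \left(-29 + \left(21 + 100 + 100\right)\right)} = - \frac{2749}{-42340 - 87 \left(-29 + 221\right)} = - \frac{2749}{-42340 - 16704} = - \frac{2749}{-59044} = \left(-2749\right) \left(- \frac{1}{59044}\right) = \frac{2749}{59044}$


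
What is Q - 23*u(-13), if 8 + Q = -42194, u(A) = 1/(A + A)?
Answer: -1097229/26 ≈ -42201.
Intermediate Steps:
u(A) = 1/(2*A)
Q = -42202 (Q = -8 - 42194 = -42202)
Q - 23*u(-13) = -42202 - 23/(2*(-13)) = -42202 - 23*(-1)/(2*13) = -42202 - 23*(-1/26) = -42202 + 23/26 = -1097229/26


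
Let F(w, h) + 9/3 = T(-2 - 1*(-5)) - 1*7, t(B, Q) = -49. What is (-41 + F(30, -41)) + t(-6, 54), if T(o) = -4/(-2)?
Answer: -98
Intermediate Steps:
T(o) = 2 (T(o) = -4*(-½) = 2)
F(w, h) = -8 (F(w, h) = -3 + (2 - 1*7) = -3 + (2 - 7) = -3 - 5 = -8)
(-41 + F(30, -41)) + t(-6, 54) = (-41 - 8) - 49 = -49 - 49 = -98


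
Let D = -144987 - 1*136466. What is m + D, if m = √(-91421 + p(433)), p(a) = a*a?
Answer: -281453 + 2*√24017 ≈ -2.8114e+5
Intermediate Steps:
p(a) = a²
m = 2*√24017 (m = √(-91421 + 433²) = √(-91421 + 187489) = √96068 = 2*√24017 ≈ 309.95)
D = -281453 (D = -144987 - 136466 = -281453)
m + D = 2*√24017 - 281453 = -281453 + 2*√24017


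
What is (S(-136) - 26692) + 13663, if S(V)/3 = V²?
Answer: 42459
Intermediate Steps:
S(V) = 3*V²
(S(-136) - 26692) + 13663 = (3*(-136)² - 26692) + 13663 = (3*18496 - 26692) + 13663 = (55488 - 26692) + 13663 = 28796 + 13663 = 42459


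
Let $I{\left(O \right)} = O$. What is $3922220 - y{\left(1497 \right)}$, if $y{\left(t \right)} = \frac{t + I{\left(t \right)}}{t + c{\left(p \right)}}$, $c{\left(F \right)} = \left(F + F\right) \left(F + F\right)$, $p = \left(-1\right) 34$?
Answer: $\frac{24007905626}{6121} \approx 3.9222 \cdot 10^{6}$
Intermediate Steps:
$p = -34$
$c{\left(F \right)} = 4 F^{2}$ ($c{\left(F \right)} = 2 F 2 F = 4 F^{2}$)
$y{\left(t \right)} = \frac{2 t}{4624 + t}$ ($y{\left(t \right)} = \frac{t + t}{t + 4 \left(-34\right)^{2}} = \frac{2 t}{t + 4 \cdot 1156} = \frac{2 t}{t + 4624} = \frac{2 t}{4624 + t}$)
$3922220 - y{\left(1497 \right)} = 3922220 - 2 \cdot 1497 \frac{1}{4624 + 1497} = 3922220 - 2 \cdot 1497 \cdot \frac{1}{6121} = 3922220 - \frac{2994}{6121} = \frac{24007905626}{6121}$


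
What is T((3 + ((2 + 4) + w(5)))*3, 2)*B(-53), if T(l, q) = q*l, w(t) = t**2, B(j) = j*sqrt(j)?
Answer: -10812*I*sqrt(53) ≈ -78713.0*I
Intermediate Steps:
B(j) = j**(3/2)
T(l, q) = l*q
T((3 + ((2 + 4) + w(5)))*3, 2)*B(-53) = (((3 + ((2 + 4) + 5**2))*3)*2)*(-53)**(3/2) = (((3 + (6 + 25))*3)*2)*(-53*I*sqrt(53)) = (((3 + 31)*3)*2)*(-53*I*sqrt(53)) = ((34*3)*2)*(-53*I*sqrt(53)) = (102*2)*(-53*I*sqrt(53)) = 204*(-53*I*sqrt(53)) = -10812*I*sqrt(53)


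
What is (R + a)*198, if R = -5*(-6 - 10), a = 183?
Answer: 52074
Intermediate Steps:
R = 80 (R = -5*(-16) = 80)
(R + a)*198 = (80 + 183)*198 = 263*198 = 52074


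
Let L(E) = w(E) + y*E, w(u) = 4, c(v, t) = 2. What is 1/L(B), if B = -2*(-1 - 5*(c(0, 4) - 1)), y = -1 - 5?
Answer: -1/68 ≈ -0.014706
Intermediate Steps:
y = -6
B = 12 (B = -2*(-1 - 5*(2 - 1)) = -2*(-1 - 5) = -2*(-6) = 12)
L(E) = 4 - 6*E
1/L(B) = 1/(4 - 6*12) = 1/(4 - 72) = 1/(-68) = -1/68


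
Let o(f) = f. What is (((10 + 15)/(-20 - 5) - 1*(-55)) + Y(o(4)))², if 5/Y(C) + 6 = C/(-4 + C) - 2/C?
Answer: 2916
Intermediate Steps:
Y(C) = 5/(-6 - 2/C + C/(-4 + C)) (Y(C) = 5/(-6 + (C/(-4 + C) - 2/C)) = 5/(-6 + (-2/C + C/(-4 + C))) = 5/(-6 - 2/C + C/(-4 + C)))
(((10 + 15)/(-20 - 5) - 1*(-55)) + Y(o(4)))² = (((10 + 15)/(-20 - 5) - 1*(-55)) + 5*4*(-4 + 4)/(8 - 5*4² + 22*4))² = ((25/(-25) + 55) + 5*4*0/(8 - 5*16 + 88))² = ((25*(-1/25) + 55) + 5*4*0/(8 - 80 + 88))² = ((-1 + 55) + 5*4*0/16)² = (54 + 5*4*(1/16)*0)² = (54 + 0)² = 54² = 2916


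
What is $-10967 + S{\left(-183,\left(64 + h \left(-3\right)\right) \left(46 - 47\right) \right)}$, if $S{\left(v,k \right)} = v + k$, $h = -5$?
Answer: $-11229$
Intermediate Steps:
$S{\left(v,k \right)} = k + v$
$-10967 + S{\left(-183,\left(64 + h \left(-3\right)\right) \left(46 - 47\right) \right)} = -10967 - \left(183 - \left(64 - -15\right) \left(46 - 47\right)\right) = -10967 - \left(183 - \left(64 + 15\right) \left(-1\right)\right) = -10967 + \left(79 \left(-1\right) - 183\right) = -10967 - 262 = -11229$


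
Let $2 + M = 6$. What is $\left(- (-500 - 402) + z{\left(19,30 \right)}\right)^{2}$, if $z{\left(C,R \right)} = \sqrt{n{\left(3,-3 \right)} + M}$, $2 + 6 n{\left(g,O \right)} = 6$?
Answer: $\frac{\left(2706 + \sqrt{42}\right)^{2}}{9} \approx 8.1751 \cdot 10^{5}$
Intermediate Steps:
$M = 4$ ($M = -2 + 6 = 4$)
$n{\left(g,O \right)} = \frac{2}{3}$ ($n{\left(g,O \right)} = - \frac{1}{3} + \frac{1}{6} \cdot 6 = - \frac{1}{3} + 1 = \frac{2}{3}$)
$z{\left(C,R \right)} = \frac{\sqrt{42}}{3}$ ($z{\left(C,R \right)} = \sqrt{\frac{2}{3} + 4} = \sqrt{\frac{14}{3}} = \frac{\sqrt{42}}{3}$)
$\left(- (-500 - 402) + z{\left(19,30 \right)}\right)^{2} = \left(- (-500 - 402) + \frac{\sqrt{42}}{3}\right)^{2} = \left(\left(-1\right) \left(-902\right) + \frac{\sqrt{42}}{3}\right)^{2} = \left(902 + \frac{\sqrt{42}}{3}\right)^{2}$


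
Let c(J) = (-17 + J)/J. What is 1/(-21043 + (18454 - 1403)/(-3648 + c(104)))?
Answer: -379305/7983488419 ≈ -4.7511e-5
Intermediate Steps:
c(J) = (-17 + J)/J
1/(-21043 + (18454 - 1403)/(-3648 + c(104))) = 1/(-21043 + (18454 - 1403)/(-3648 + (-17 + 104)/104)) = 1/(-21043 + 17051/(-3648 + (1/104)*87)) = 1/(-21043 + 17051/(-3648 + 87/104)) = 1/(-21043 + 17051/(-379305/104)) = 1/(-21043 + 17051*(-104/379305)) = 1/(-21043 - 1773304/379305) = 1/(-7983488419/379305) = -379305/7983488419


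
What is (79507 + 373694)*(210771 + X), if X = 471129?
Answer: 309037761900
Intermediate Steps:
(79507 + 373694)*(210771 + X) = (79507 + 373694)*(210771 + 471129) = 453201*681900 = 309037761900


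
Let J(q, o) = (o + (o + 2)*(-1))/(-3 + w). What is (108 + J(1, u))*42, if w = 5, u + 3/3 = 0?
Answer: 4494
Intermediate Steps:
u = -1 (u = -1 + 0 = -1)
J(q, o) = -1 (J(q, o) = (o + (o + 2)*(-1))/(-3 + 5) = (o + (2 + o)*(-1))/2 = (o + (-2 - o))*(½) = -2*½ = -1)
(108 + J(1, u))*42 = (108 - 1)*42 = 107*42 = 4494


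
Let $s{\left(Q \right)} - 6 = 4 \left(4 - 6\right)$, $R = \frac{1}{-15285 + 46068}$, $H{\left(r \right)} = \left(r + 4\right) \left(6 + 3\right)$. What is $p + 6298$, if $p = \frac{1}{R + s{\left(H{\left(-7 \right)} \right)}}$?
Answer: $\frac{387705587}{61565} \approx 6297.5$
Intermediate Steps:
$H{\left(r \right)} = 36 + 9 r$ ($H{\left(r \right)} = \left(4 + r\right) 9 = 36 + 9 r$)
$R = \frac{1}{30783} \approx 3.2485 \cdot 10^{-5}$
$s{\left(Q \right)} = -2$ ($s{\left(Q \right)} = 6 + 4 \left(4 - 6\right) = 6 + 4 \left(-2\right) = 6 - 8 = -2$)
$p = - \frac{30783}{61565}$ ($p = \frac{1}{\frac{1}{30783} - 2} = \frac{1}{- \frac{61565}{30783}} = - \frac{30783}{61565} \approx -0.50001$)
$p + 6298 = - \frac{30783}{61565} + 6298 = \frac{387705587}{61565}$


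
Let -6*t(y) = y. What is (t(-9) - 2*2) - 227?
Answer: -459/2 ≈ -229.50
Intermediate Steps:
t(y) = -y/6
(t(-9) - 2*2) - 227 = (-⅙*(-9) - 2*2) - 227 = (3/2 - 4) - 227 = -5/2 - 227 = -459/2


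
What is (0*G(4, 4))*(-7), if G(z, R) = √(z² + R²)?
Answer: 0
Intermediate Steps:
G(z, R) = √(R² + z²)
(0*G(4, 4))*(-7) = (0*√(4² + 4²))*(-7) = (0*√(16 + 16))*(-7) = (0*√32)*(-7) = (0*(4*√2))*(-7) = 0*(-7) = 0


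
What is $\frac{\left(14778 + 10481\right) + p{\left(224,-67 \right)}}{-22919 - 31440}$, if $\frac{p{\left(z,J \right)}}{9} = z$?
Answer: $- \frac{27275}{54359} \approx -0.50176$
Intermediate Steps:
$p{\left(z,J \right)} = 9 z$
$\frac{\left(14778 + 10481\right) + p{\left(224,-67 \right)}}{-22919 - 31440} = \frac{\left(14778 + 10481\right) + 9 \cdot 224}{-22919 - 31440} = \frac{25259 + 2016}{-54359} = 27275 \left(- \frac{1}{54359}\right) = - \frac{27275}{54359}$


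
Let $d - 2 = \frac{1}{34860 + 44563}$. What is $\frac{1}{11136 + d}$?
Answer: $\frac{79423}{884613375} \approx 8.9783 \cdot 10^{-5}$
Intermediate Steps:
$d = \frac{158847}{79423}$ ($d = 2 + \frac{1}{34860 + 44563} = 2 + \frac{1}{79423} = \frac{158847}{79423} \approx 2.0$)
$\frac{1}{11136 + d} = \frac{1}{11136 + \frac{158847}{79423}} = \frac{1}{\frac{884613375}{79423}} = \frac{79423}{884613375}$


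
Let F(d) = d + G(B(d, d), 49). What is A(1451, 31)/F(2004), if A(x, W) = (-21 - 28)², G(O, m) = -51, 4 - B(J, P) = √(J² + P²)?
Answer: 343/279 ≈ 1.2294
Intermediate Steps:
B(J, P) = 4 - √(J² + P²)
A(x, W) = 2401 (A(x, W) = (-49)² = 2401)
F(d) = -51 + d (F(d) = d - 51 = -51 + d)
A(1451, 31)/F(2004) = 2401/(-51 + 2004) = 2401/1953 = 2401*(1/1953) = 343/279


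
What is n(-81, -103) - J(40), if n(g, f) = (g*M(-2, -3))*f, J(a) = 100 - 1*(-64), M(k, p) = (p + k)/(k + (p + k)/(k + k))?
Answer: 55456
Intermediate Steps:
M(k, p) = (k + p)/(k + (k + p)/(2*k)) (M(k, p) = (k + p)/(k + (k + p)/((2*k))) = (k + p)/(k + (k + p)*(1/(2*k))) = (k + p)/(k + (k + p)/(2*k)))
J(a) = 164 (J(a) = 100 + 64 = 164)
n(g, f) = 20*f*g/3 (n(g, f) = (g*(2*(-2)*(-2 - 3)/(-2 - 3 + 2*(-2)²)))*f = (g*(2*(-2)*(-5)/(-2 - 3 + 2*4)))*f = (g*(2*(-2)*(-5)/(-2 - 3 + 8)))*f = (g*(2*(-2)*(-5)/3))*f = (g*(2*(-2)*(⅓)*(-5)))*f = (g*(20/3))*f = (20*g/3)*f = 20*f*g/3)
n(-81, -103) - J(40) = (20/3)*(-103)*(-81) - 1*164 = 55620 - 164 = 55456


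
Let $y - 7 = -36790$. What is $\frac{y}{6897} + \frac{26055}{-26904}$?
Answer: $- \frac{6838077}{1085128} \approx -6.3016$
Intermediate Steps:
$y = -36783$ ($y = 7 - 36790 = -36783$)
$\frac{y}{6897} + \frac{26055}{-26904} = - \frac{36783}{6897} + \frac{26055}{-26904} = \left(-36783\right) \frac{1}{6897} + 26055 \left(- \frac{1}{26904}\right) = - \frac{12261}{2299} - \frac{8685}{8968} = - \frac{6838077}{1085128}$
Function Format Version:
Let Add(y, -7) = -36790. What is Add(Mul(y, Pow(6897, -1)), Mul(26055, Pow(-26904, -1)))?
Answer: Rational(-6838077, 1085128) ≈ -6.3016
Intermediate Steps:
y = -36783 (y = Add(7, -36790) = -36783)
Add(Mul(y, Pow(6897, -1)), Mul(26055, Pow(-26904, -1))) = Add(Mul(-36783, Pow(6897, -1)), Mul(26055, Pow(-26904, -1))) = Add(Mul(-36783, Rational(1, 6897)), Mul(26055, Rational(-1, 26904))) = Add(Rational(-12261, 2299), Rational(-8685, 8968)) = Rational(-6838077, 1085128)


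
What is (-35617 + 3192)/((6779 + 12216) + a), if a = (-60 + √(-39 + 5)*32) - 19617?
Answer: 2211385/49994 + 51880*I*√34/24997 ≈ 44.233 + 12.102*I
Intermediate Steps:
a = -19677 + 32*I*√34 (a = (-60 + √(-34)*32) - 19617 = (-60 + (I*√34)*32) - 19617 = (-60 + 32*I*√34) - 19617 = -19677 + 32*I*√34 ≈ -19677.0 + 186.59*I)
(-35617 + 3192)/((6779 + 12216) + a) = (-35617 + 3192)/((6779 + 12216) + (-19677 + 32*I*√34)) = -32425/(18995 + (-19677 + 32*I*√34)) = -32425/(-682 + 32*I*√34)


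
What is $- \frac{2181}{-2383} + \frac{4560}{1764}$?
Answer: $\frac{1226147}{350301} \approx 3.5003$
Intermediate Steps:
$- \frac{2181}{-2383} + \frac{4560}{1764} = \left(-2181\right) \left(- \frac{1}{2383}\right) + 4560 \cdot \frac{1}{1764} = \frac{2181}{2383} + \frac{380}{147} = \frac{1226147}{350301}$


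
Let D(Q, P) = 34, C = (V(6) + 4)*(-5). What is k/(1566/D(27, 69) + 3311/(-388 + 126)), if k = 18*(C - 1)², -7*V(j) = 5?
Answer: 1193280048/7294091 ≈ 163.60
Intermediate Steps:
V(j) = -5/7 (V(j) = -⅐*5 = -5/7)
C = -115/7 (C = (-5/7 + 4)*(-5) = (23/7)*(-5) = -115/7 ≈ -16.429)
k = 267912/49 (k = 18*(-115/7 - 1)² = 18*(-122/7)² = 18*(14884/49) = 267912/49 ≈ 5467.6)
k/(1566/D(27, 69) + 3311/(-388 + 126)) = 267912/(49*(1566/34 + 3311/(-388 + 126))) = 267912/(49*(1566*(1/34) + 3311/(-262))) = 267912/(49*(783/17 + 3311*(-1/262))) = 267912/(49*(783/17 - 3311/262)) = 267912/(49*(148859/4454)) = (267912/49)*(4454/148859) = 1193280048/7294091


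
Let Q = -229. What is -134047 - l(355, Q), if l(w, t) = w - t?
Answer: -134631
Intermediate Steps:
-134047 - l(355, Q) = -134047 - (355 - 1*(-229)) = -134047 - (355 + 229) = -134047 - 1*584 = -134047 - 584 = -134631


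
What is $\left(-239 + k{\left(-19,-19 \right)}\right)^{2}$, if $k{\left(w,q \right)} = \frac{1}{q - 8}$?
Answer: $\frac{41654116}{729} \approx 57139.0$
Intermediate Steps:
$k{\left(w,q \right)} = \frac{1}{-8 + q}$
$\left(-239 + k{\left(-19,-19 \right)}\right)^{2} = \left(-239 + \frac{1}{-8 - 19}\right)^{2} = \left(-239 + \frac{1}{-27}\right)^{2} = \left(-239 - \frac{1}{27}\right)^{2} = \left(- \frac{6454}{27}\right)^{2} = \frac{41654116}{729}$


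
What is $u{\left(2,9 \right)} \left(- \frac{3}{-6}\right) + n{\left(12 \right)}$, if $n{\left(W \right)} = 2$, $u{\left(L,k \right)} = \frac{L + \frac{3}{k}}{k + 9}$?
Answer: $\frac{223}{108} \approx 2.0648$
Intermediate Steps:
$u{\left(L,k \right)} = \frac{L + \frac{3}{k}}{9 + k}$
$u{\left(2,9 \right)} \left(- \frac{3}{-6}\right) + n{\left(12 \right)} = \frac{3 + 2 \cdot 9}{9 \left(9 + 9\right)} \left(- \frac{3}{-6}\right) + 2 = \frac{3 + 18}{9 \cdot 18} \left(\left(-3\right) \left(- \frac{1}{6}\right)\right) + 2 = \frac{1}{9} \cdot \frac{1}{18} \cdot 21 \cdot \frac{1}{2} + 2 = \frac{7}{54} \cdot \frac{1}{2} + 2 = \frac{7}{108} + 2 = \frac{223}{108}$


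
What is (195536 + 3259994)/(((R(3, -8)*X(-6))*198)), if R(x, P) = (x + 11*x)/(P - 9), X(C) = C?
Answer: 29372005/21384 ≈ 1373.6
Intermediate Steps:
R(x, P) = 12*x/(-9 + P) (R(x, P) = (12*x)/(-9 + P) = 12*x/(-9 + P))
(195536 + 3259994)/(((R(3, -8)*X(-6))*198)) = (195536 + 3259994)/((((12*3/(-9 - 8))*(-6))*198)) = 3455530/((((12*3/(-17))*(-6))*198)) = 3455530/((((12*3*(-1/17))*(-6))*198)) = 3455530/((-36/17*(-6)*198)) = 3455530/(((216/17)*198)) = 3455530/(42768/17) = 3455530*(17/42768) = 29372005/21384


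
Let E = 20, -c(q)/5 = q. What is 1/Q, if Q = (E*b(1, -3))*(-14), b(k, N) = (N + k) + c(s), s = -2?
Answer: -1/2240 ≈ -0.00044643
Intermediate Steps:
c(q) = -5*q
b(k, N) = 10 + N + k (b(k, N) = (N + k) - 5*(-2) = (N + k) + 10 = 10 + N + k)
Q = -2240 (Q = (20*(10 - 3 + 1))*(-14) = (20*8)*(-14) = 160*(-14) = -2240)
1/Q = 1/(-2240) = -1/2240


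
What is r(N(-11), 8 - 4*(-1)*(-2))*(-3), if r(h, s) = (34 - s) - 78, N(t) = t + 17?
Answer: 132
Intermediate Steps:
N(t) = 17 + t
r(h, s) = -44 - s
r(N(-11), 8 - 4*(-1)*(-2))*(-3) = (-44 - (8 - 4*(-1)*(-2)))*(-3) = (-44 - (8 + 4*(-2)))*(-3) = (-44 - (8 - 8))*(-3) = (-44 - 1*0)*(-3) = (-44 + 0)*(-3) = -44*(-3) = 132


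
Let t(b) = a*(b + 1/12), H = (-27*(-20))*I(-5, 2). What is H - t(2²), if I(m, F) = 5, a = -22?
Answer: 16739/6 ≈ 2789.8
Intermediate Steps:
H = 2700 (H = -27*(-20)*5 = 540*5 = 2700)
t(b) = -11/6 - 22*b (t(b) = -22*(b + 1/12) = -22*(1/12 + b) = -11/6 - 22*b)
H - t(2²) = 2700 - (-11/6 - 22*2²) = 2700 - (-11/6 - 22*4) = 2700 - (-11/6 - 88) = 2700 - 1*(-539/6) = 2700 + 539/6 = 16739/6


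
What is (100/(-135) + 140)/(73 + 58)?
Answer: 3760/3537 ≈ 1.0630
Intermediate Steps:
(100/(-135) + 140)/(73 + 58) = (100*(-1/135) + 140)/131 = (-20/27 + 140)/131 = (1/131)*(3760/27) = 3760/3537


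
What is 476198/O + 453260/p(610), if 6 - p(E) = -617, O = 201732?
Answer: 45866858837/62839518 ≈ 729.90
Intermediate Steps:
p(E) = 623 (p(E) = 6 - 1*(-617) = 6 + 617 = 623)
476198/O + 453260/p(610) = 476198/201732 + 453260/623 = 476198*(1/201732) + 453260*(1/623) = 238099/100866 + 453260/623 = 45866858837/62839518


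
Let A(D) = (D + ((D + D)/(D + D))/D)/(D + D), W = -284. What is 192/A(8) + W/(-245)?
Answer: 1207916/3185 ≈ 379.25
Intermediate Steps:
A(D) = (D + 1/D)/(2*D) (A(D) = (D + ((2*D)/((2*D)))/D)/((2*D)) = (D + ((2*D)*(1/(2*D)))/D)*(1/(2*D)) = (D + 1/D)*(1/(2*D)) = (D + 1/D)/(2*D))
192/A(8) + W/(-245) = 192/(((½)*(1 + 8²)/8²)) - 284/(-245) = 192/(((½)*(1/64)*(1 + 64))) - 284*(-1/245) = 192/(((½)*(1/64)*65)) + 284/245 = 192/(65/128) + 284/245 = 192*(128/65) + 284/245 = 24576/65 + 284/245 = 1207916/3185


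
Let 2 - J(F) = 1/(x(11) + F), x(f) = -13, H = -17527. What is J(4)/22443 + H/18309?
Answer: -69409378/72513333 ≈ -0.95719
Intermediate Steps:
J(F) = 2 - 1/(-13 + F)
J(4)/22443 + H/18309 = ((-27 + 2*4)/(-13 + 4))/22443 - 17527/18309 = ((-27 + 8)/(-9))*(1/22443) - 17527*1/18309 = -⅑*(-19)*(1/22443) - 1031/1077 = (19/9)*(1/22443) - 1031/1077 = 19/201987 - 1031/1077 = -69409378/72513333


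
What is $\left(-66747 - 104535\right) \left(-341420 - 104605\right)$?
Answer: $76396054050$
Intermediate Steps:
$\left(-66747 - 104535\right) \left(-341420 - 104605\right) = \left(-171282\right) \left(-446025\right) = 76396054050$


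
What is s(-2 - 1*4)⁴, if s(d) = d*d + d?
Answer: 810000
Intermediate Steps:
s(d) = d + d² (s(d) = d² + d = d + d²)
s(-2 - 1*4)⁴ = ((-2 - 1*4)*(1 + (-2 - 1*4)))⁴ = ((-2 - 4)*(1 + (-2 - 4)))⁴ = (-6*(1 - 6))⁴ = (-6*(-5))⁴ = 30⁴ = 810000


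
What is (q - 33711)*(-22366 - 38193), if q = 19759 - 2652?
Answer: 1005521636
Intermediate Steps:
q = 17107
(q - 33711)*(-22366 - 38193) = (17107 - 33711)*(-22366 - 38193) = -16604*(-60559) = 1005521636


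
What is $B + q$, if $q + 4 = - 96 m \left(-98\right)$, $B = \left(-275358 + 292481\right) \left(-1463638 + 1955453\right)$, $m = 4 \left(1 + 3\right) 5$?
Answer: $8422100881$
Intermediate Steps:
$m = 80$ ($m = 4 \cdot 4 \cdot 5 = 16 \cdot 5 = 80$)
$B = 8421348245$ ($B = 17123 \cdot 491815 = 8421348245$)
$q = 752636$ ($q = -4 + \left(-96\right) 80 \left(-98\right) = -4 - -752640 = -4 + 752640 = 752636$)
$B + q = 8421348245 + 752636 = 8422100881$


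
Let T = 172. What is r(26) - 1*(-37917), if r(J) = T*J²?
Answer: 154189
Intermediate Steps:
r(J) = 172*J²
r(26) - 1*(-37917) = 172*26² - 1*(-37917) = 172*676 + 37917 = 116272 + 37917 = 154189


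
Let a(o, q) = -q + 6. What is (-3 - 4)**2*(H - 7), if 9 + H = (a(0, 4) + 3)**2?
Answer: 441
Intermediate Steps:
a(o, q) = 6 - q
H = 16 (H = -9 + ((6 - 1*4) + 3)**2 = -9 + ((6 - 4) + 3)**2 = -9 + (2 + 3)**2 = -9 + 5**2 = -9 + 25 = 16)
(-3 - 4)**2*(H - 7) = (-3 - 4)**2*(16 - 7) = (-7)**2*9 = 49*9 = 441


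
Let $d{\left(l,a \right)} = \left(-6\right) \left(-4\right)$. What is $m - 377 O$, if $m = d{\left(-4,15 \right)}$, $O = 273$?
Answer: $-102897$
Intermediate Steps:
$d{\left(l,a \right)} = 24$
$m = 24$
$m - 377 O = 24 - 102921 = -102897$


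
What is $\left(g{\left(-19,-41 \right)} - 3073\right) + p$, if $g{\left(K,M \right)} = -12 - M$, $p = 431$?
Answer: $-2613$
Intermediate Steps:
$\left(g{\left(-19,-41 \right)} - 3073\right) + p = \left(\left(-12 - -41\right) - 3073\right) + 431 = \left(\left(-12 + 41\right) - 3073\right) + 431 = \left(29 - 3073\right) + 431 = -3044 + 431 = -2613$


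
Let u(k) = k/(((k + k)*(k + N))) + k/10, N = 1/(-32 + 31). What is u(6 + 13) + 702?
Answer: 126707/180 ≈ 703.93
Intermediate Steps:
N = -1 (N = 1/(-1) = -1)
u(k) = 1/(2*(-1 + k)) + k/10 (u(k) = k/(((k + k)*(k - 1))) + k/10 = k/(((2*k)*(-1 + k))) + k*(1/10) = k/((2*k*(-1 + k))) + k/10 = k*(1/(2*k*(-1 + k))) + k/10 = 1/(2*(-1 + k)) + k/10)
u(6 + 13) + 702 = (5 + (6 + 13)**2 - (6 + 13))/(10*(-1 + (6 + 13))) + 702 = (5 + 19**2 - 1*19)/(10*(-1 + 19)) + 702 = (1/10)*(5 + 361 - 19)/18 + 702 = (1/10)*(1/18)*347 + 702 = 347/180 + 702 = 126707/180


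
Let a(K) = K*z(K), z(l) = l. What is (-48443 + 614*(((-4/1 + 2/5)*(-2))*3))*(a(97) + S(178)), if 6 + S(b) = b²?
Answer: -7227326561/5 ≈ -1.4455e+9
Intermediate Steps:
a(K) = K² (a(K) = K*K = K²)
S(b) = -6 + b²
(-48443 + 614*(((-4/1 + 2/5)*(-2))*3))*(a(97) + S(178)) = (-48443 + 614*(((-4/1 + 2/5)*(-2))*3))*(97² + (-6 + 178²)) = (-48443 + 614*(((-4*1 + 2*(⅕))*(-2))*3))*(9409 + (-6 + 31684)) = (-48443 + 614*(((-4 + ⅖)*(-2))*3))*(9409 + 31678) = (-48443 + 614*(-18/5*(-2)*3))*41087 = (-48443 + 614*((36/5)*3))*41087 = (-48443 + 614*(108/5))*41087 = (-48443 + 66312/5)*41087 = -175903/5*41087 = -7227326561/5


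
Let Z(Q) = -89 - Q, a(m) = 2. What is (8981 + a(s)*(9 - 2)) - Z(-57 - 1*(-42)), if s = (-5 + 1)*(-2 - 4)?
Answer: 9069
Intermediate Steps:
s = 24 (s = -4*(-6) = 24)
(8981 + a(s)*(9 - 2)) - Z(-57 - 1*(-42)) = (8981 + 2*(9 - 2)) - (-89 - (-57 - 1*(-42))) = (8981 + 2*7) - (-89 - (-57 + 42)) = (8981 + 14) - (-89 - 1*(-15)) = 8995 - (-89 + 15) = 8995 - 1*(-74) = 8995 + 74 = 9069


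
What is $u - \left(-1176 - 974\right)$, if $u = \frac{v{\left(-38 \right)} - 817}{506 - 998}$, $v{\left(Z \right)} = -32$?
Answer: $\frac{352883}{164} \approx 2151.7$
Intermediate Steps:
$u = \frac{283}{164}$ ($u = \frac{-32 - 817}{506 - 998} = - \frac{849}{-492} = \left(-849\right) \left(- \frac{1}{492}\right) = \frac{283}{164} \approx 1.7256$)
$u - \left(-1176 - 974\right) = \frac{283}{164} - \left(-1176 - 974\right) = \frac{283}{164} - -2150 = \frac{283}{164} + 2150 = \frac{352883}{164}$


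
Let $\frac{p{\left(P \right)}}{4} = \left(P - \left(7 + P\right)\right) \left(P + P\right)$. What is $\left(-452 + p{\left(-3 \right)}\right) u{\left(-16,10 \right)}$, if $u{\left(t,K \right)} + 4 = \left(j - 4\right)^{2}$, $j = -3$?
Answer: $-12780$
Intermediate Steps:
$u{\left(t,K \right)} = 45$ ($u{\left(t,K \right)} = -4 + \left(-3 - 4\right)^{2} = -4 + \left(-7\right)^{2} = -4 + 49 = 45$)
$p{\left(P \right)} = - 56 P$ ($p{\left(P \right)} = 4 \left(P - \left(7 + P\right)\right) \left(P + P\right) = 4 \left(- 7 \cdot 2 P\right) = 4 \left(- 14 P\right) = - 56 P$)
$\left(-452 + p{\left(-3 \right)}\right) u{\left(-16,10 \right)} = \left(-452 - -168\right) 45 = \left(-452 + 168\right) 45 = \left(-284\right) 45 = -12780$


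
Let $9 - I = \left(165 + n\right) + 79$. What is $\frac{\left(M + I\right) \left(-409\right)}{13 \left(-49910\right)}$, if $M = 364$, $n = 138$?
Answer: $- \frac{3681}{648830} \approx -0.0056733$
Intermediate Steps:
$I = -373$ ($I = 9 - \left(\left(165 + 138\right) + 79\right) = 9 - \left(303 + 79\right) = 9 - 382 = -373$)
$\frac{\left(M + I\right) \left(-409\right)}{13 \left(-49910\right)} = \frac{\left(364 - 373\right) \left(-409\right)}{13 \left(-49910\right)} = \frac{\left(-9\right) \left(-409\right)}{-648830} = 3681 \left(- \frac{1}{648830}\right) = - \frac{3681}{648830}$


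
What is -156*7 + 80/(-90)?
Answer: -9836/9 ≈ -1092.9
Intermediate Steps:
-156*7 + 80/(-90) = -1092 + 80*(-1/90) = -1092 - 8/9 = -9836/9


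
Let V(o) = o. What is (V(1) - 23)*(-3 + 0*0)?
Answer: 66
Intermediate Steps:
(V(1) - 23)*(-3 + 0*0) = (1 - 23)*(-3 + 0*0) = -22*(-3 + 0) = -22*(-3) = 66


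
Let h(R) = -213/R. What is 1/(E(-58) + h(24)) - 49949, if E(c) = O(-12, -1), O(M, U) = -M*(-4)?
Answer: -22726803/455 ≈ -49949.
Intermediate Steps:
O(M, U) = 4*M
E(c) = -48 (E(c) = 4*(-12) = -48)
1/(E(-58) + h(24)) - 49949 = 1/(-48 - 213/24) - 49949 = 1/(-48 - 213*1/24) - 49949 = 1/(-48 - 71/8) - 49949 = 1/(-455/8) - 49949 = -8/455 - 49949 = -22726803/455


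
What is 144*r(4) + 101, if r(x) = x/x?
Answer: 245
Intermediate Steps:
r(x) = 1
144*r(4) + 101 = 144*1 + 101 = 144 + 101 = 245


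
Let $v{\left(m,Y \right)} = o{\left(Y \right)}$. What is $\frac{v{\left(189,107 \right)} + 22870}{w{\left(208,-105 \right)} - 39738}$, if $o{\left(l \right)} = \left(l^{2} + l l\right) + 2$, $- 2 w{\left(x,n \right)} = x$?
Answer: $- \frac{22885}{19921} \approx -1.1488$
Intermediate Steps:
$w{\left(x,n \right)} = - \frac{x}{2}$
$o{\left(l \right)} = 2 + 2 l^{2}$ ($o{\left(l \right)} = \left(l^{2} + l^{2}\right) + 2 = 2 l^{2} + 2 = 2 + 2 l^{2}$)
$v{\left(m,Y \right)} = 2 + 2 Y^{2}$
$\frac{v{\left(189,107 \right)} + 22870}{w{\left(208,-105 \right)} - 39738} = \frac{\left(2 + 2 \cdot 107^{2}\right) + 22870}{\left(- \frac{1}{2}\right) 208 - 39738} = \frac{\left(2 + 2 \cdot 11449\right) + 22870}{-104 - 39738} = \frac{\left(2 + 22898\right) + 22870}{-39842} = \left(22900 + 22870\right) \left(- \frac{1}{39842}\right) = 45770 \left(- \frac{1}{39842}\right) = - \frac{22885}{19921}$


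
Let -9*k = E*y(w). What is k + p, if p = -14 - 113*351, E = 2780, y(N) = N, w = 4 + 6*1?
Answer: -384893/9 ≈ -42766.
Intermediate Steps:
w = 10 (w = 4 + 6 = 10)
k = -27800/9 (k = -2780*10/9 = -1/9*27800 = -27800/9 ≈ -3088.9)
p = -39677 (p = -14 - 39663 = -39677)
k + p = -27800/9 - 39677 = -384893/9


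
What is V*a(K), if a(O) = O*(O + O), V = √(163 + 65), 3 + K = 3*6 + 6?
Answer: 1764*√57 ≈ 13318.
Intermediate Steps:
K = 21 (K = -3 + (3*6 + 6) = -3 + (18 + 6) = -3 + 24 = 21)
V = 2*√57 (V = √228 = 2*√57 ≈ 15.100)
a(O) = 2*O² (a(O) = O*(2*O) = 2*O²)
V*a(K) = (2*√57)*(2*21²) = (2*√57)*(2*441) = (2*√57)*882 = 1764*√57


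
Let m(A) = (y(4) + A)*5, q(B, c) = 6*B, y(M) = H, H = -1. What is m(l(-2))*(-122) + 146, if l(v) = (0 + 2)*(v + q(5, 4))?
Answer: -33404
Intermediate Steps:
y(M) = -1
l(v) = 60 + 2*v (l(v) = (0 + 2)*(v + 6*5) = 2*(v + 30) = 2*(30 + v) = 60 + 2*v)
m(A) = -5 + 5*A (m(A) = (-1 + A)*5 = -5 + 5*A)
m(l(-2))*(-122) + 146 = (-5 + 5*(60 + 2*(-2)))*(-122) + 146 = (-5 + 5*(60 - 4))*(-122) + 146 = (-5 + 5*56)*(-122) + 146 = (-5 + 280)*(-122) + 146 = 275*(-122) + 146 = -33550 + 146 = -33404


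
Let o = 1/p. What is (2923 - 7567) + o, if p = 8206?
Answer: -38108663/8206 ≈ -4644.0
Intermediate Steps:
o = 1/8206 ≈ 0.00012186
(2923 - 7567) + o = (2923 - 7567) + 1/8206 = -4644 + 1/8206 = -38108663/8206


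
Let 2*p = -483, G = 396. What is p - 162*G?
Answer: -128787/2 ≈ -64394.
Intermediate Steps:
p = -483/2 (p = (½)*(-483) = -483/2 ≈ -241.50)
p - 162*G = -483/2 - 162*396 = -483/2 - 64152 = -128787/2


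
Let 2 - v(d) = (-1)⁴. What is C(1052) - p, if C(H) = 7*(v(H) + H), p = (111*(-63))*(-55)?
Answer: -377244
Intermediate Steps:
v(d) = 1 (v(d) = 2 - 1*(-1)⁴ = 2 - 1*1 = 2 - 1 = 1)
p = 384615 (p = -6993*(-55) = 384615)
C(H) = 7 + 7*H (C(H) = 7*(1 + H) = 7 + 7*H)
C(1052) - p = (7 + 7*1052) - 1*384615 = (7 + 7364) - 384615 = 7371 - 384615 = -377244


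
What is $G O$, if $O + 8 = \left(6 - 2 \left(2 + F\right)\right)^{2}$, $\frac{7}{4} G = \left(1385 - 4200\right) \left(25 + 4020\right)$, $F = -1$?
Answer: $- \frac{364373600}{7} \approx -5.2053 \cdot 10^{7}$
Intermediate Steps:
$G = - \frac{45546700}{7}$ ($G = \frac{4 \left(1385 - 4200\right) \left(25 + 4020\right)}{7} = \frac{4 \left(\left(-2815\right) 4045\right)}{7} = \frac{4}{7} \left(-11386675\right) = - \frac{45546700}{7} \approx -6.5067 \cdot 10^{6}$)
$O = 8$ ($O = -8 + \left(6 - 2 \left(2 - 1\right)\right)^{2} = -8 + \left(6 - 2\right)^{2} = -8 + 4^{2} = -8 + 16 = 8$)
$G O = \left(- \frac{45546700}{7}\right) 8 = - \frac{364373600}{7}$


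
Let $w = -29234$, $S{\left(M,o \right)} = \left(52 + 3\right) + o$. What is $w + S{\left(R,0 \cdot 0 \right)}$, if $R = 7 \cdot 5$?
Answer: $-29179$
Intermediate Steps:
$R = 35$
$S{\left(M,o \right)} = 55 + o$
$w + S{\left(R,0 \cdot 0 \right)} = -29234 + \left(55 + 0 \cdot 0\right) = -29234 + \left(55 + 0\right) = -29234 + 55 = -29179$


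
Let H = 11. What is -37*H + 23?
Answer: -384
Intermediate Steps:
-37*H + 23 = -37*11 + 23 = -407 + 23 = -384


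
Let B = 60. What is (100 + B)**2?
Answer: 25600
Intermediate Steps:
(100 + B)**2 = (100 + 60)**2 = 160**2 = 25600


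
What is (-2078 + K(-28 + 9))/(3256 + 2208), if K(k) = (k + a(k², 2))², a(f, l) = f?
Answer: 57443/2732 ≈ 21.026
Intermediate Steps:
K(k) = (k + k²)²
(-2078 + K(-28 + 9))/(3256 + 2208) = (-2078 + (-28 + 9)²*(1 + (-28 + 9))²)/(3256 + 2208) = (-2078 + (-19)²*(1 - 19)²)/5464 = (-2078 + 361*(-18)²)*(1/5464) = (-2078 + 361*324)*(1/5464) = (-2078 + 116964)*(1/5464) = 114886*(1/5464) = 57443/2732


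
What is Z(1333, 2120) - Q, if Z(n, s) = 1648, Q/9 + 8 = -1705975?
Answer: 15355495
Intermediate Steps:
Q = -15353847 (Q = -72 + 9*(-1705975) = -72 - 15353775 = -15353847)
Z(1333, 2120) - Q = 1648 - 1*(-15353847) = 1648 + 15353847 = 15355495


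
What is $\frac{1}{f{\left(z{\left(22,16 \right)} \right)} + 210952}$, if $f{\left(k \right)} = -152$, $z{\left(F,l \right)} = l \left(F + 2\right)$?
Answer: $\frac{1}{210800} \approx 4.7438 \cdot 10^{-6}$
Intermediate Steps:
$z{\left(F,l \right)} = l \left(2 + F\right)$
$\frac{1}{f{\left(z{\left(22,16 \right)} \right)} + 210952} = \frac{1}{-152 + 210952} = \frac{1}{210800}$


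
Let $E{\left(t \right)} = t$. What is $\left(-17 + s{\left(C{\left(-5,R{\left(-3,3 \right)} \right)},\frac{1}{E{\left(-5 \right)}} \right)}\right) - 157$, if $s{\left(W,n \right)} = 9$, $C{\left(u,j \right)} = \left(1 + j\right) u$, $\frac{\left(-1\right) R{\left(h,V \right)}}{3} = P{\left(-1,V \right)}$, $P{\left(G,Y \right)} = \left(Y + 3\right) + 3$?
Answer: $-165$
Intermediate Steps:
$P{\left(G,Y \right)} = 6 + Y$ ($P{\left(G,Y \right)} = \left(3 + Y\right) + 3 = 6 + Y$)
$R{\left(h,V \right)} = -18 - 3 V$ ($R{\left(h,V \right)} = - 3 \left(6 + V\right) = -18 - 3 V$)
$C{\left(u,j \right)} = u \left(1 + j\right)$
$\left(-17 + s{\left(C{\left(-5,R{\left(-3,3 \right)} \right)},\frac{1}{E{\left(-5 \right)}} \right)}\right) - 157 = \left(-17 + 9\right) - 157 = -8 - 157 = -165$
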